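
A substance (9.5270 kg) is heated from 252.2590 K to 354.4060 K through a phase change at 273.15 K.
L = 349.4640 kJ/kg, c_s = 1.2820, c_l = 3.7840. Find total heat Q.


Q1 (sensible, solid) = 9.5270 * 1.2820 * 20.8910 = 255.1546 kJ
Q2 (latent) = 9.5270 * 349.4640 = 3329.3435 kJ
Q3 (sensible, liquid) = 9.5270 * 3.7840 * 81.2560 = 2929.2925 kJ
Q_total = 6513.7906 kJ

6513.7906 kJ


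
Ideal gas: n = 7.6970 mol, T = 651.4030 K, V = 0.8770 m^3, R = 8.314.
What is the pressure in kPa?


P = nRT/V = 7.6970 * 8.314 * 651.4030 / 0.8770
= 41685.1397 / 0.8770 = 47531.5162 Pa = 47.5315 kPa

47.5315 kPa


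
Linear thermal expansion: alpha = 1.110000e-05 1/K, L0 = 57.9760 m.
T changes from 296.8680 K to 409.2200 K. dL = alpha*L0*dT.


dT = 112.3520 K
dL = 1.110000e-05 * 57.9760 * 112.3520 = 0.072302 m
L_final = 58.048302 m

dL = 0.072302 m


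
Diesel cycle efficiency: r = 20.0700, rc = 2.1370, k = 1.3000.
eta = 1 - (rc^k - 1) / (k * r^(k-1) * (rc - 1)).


r^(k-1) = 2.4590
rc^k = 2.6838
eta = 0.5367 = 53.6750%

53.6750%


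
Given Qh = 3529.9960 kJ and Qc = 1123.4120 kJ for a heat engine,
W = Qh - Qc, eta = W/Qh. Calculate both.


W = 3529.9960 - 1123.4120 = 2406.5840 kJ
eta = 2406.5840 / 3529.9960 = 0.6818 = 68.1753%

W = 2406.5840 kJ, eta = 68.1753%


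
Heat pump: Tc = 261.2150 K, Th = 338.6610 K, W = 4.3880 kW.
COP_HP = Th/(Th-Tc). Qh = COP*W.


COP = 338.6610 / 77.4460 = 4.3729
Qh = 4.3729 * 4.3880 = 19.1881 kW

COP = 4.3729, Qh = 19.1881 kW


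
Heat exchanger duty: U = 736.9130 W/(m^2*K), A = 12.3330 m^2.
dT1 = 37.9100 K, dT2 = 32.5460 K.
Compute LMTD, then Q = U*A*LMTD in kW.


LMTD = 35.1598 K
Q = 736.9130 * 12.3330 * 35.1598 = 319544.7891 W = 319.5448 kW

319.5448 kW


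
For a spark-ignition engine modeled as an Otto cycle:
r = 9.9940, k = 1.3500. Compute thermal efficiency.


r^(k-1) = 2.2383
eta = 1 - 1/2.2383 = 0.5532 = 55.3223%

55.3223%


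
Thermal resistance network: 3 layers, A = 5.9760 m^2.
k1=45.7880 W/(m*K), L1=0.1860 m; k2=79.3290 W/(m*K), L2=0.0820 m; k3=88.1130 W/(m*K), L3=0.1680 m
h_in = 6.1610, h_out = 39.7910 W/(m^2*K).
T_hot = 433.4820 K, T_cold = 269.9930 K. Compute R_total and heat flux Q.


R_conv_in = 1/(6.1610*5.9760) = 0.0272
R_1 = 0.1860/(45.7880*5.9760) = 0.0007
R_2 = 0.0820/(79.3290*5.9760) = 0.0002
R_3 = 0.1680/(88.1130*5.9760) = 0.0003
R_conv_out = 1/(39.7910*5.9760) = 0.0042
R_total = 0.0325 K/W
Q = 163.4890 / 0.0325 = 5024.6063 W

R_total = 0.0325 K/W, Q = 5024.6063 W


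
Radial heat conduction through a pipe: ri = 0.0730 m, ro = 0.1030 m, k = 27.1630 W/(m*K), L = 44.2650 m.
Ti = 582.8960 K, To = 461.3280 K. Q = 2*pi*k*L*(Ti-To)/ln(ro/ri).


dT = 121.5680 K
ln(ro/ri) = 0.3443
Q = 2*pi*27.1630*44.2650*121.5680 / 0.3443 = 2667710.7216 W

2667710.7216 W


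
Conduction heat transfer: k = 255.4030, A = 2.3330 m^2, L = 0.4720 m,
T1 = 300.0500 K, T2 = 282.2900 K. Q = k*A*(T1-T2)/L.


dT = 17.7600 K
Q = 255.4030 * 2.3330 * 17.7600 / 0.4720 = 22420.3143 W

22420.3143 W


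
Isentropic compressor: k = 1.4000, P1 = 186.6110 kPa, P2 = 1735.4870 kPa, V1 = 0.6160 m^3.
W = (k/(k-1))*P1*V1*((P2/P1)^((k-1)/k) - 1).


(k-1)/k = 0.2857
(P2/P1)^exp = 1.8911
W = 3.5000 * 186.6110 * 0.6160 * (1.8911 - 1) = 358.5109 kJ

358.5109 kJ


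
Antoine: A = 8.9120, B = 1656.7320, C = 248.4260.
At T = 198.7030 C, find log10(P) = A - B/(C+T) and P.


C+T = 447.1290
B/(C+T) = 3.7053
log10(P) = 8.9120 - 3.7053 = 5.2067
P = 10^5.2067 = 160965.8453 mmHg

160965.8453 mmHg


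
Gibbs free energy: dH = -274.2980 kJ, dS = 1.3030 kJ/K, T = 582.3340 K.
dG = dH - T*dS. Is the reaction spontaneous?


T*dS = 582.3340 * 1.3030 = 758.7812 kJ
dG = -274.2980 - 758.7812 = -1033.0792 kJ (spontaneous)

dG = -1033.0792 kJ, spontaneous


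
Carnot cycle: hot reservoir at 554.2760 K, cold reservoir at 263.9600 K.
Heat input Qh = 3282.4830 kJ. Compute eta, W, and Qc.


eta = 1 - 263.9600/554.2760 = 0.5238
W = 0.5238 * 3282.4830 = 1719.2831 kJ
Qc = 3282.4830 - 1719.2831 = 1563.1999 kJ

eta = 52.3775%, W = 1719.2831 kJ, Qc = 1563.1999 kJ


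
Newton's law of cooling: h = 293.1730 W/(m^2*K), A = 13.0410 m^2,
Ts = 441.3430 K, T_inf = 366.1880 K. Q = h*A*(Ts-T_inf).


dT = 75.1550 K
Q = 293.1730 * 13.0410 * 75.1550 = 287337.7887 W

287337.7887 W


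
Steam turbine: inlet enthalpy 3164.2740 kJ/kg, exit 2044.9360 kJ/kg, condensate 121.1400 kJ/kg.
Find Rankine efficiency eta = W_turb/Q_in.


W = 1119.3380 kJ/kg
Q_in = 3043.1340 kJ/kg
eta = 0.3678 = 36.7824%

eta = 36.7824%


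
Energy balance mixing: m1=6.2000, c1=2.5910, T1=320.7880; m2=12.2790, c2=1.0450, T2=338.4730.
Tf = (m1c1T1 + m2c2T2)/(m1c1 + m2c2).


num = 9496.3375
den = 28.8958
Tf = 328.6413 K

328.6413 K


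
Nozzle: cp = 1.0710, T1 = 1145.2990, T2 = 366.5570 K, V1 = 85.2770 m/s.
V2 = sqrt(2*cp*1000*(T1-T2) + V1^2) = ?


dT = 778.7420 K
2*cp*1000*dT = 1668065.3640
V1^2 = 7272.1667
V2 = sqrt(1675337.5307) = 1294.3483 m/s

1294.3483 m/s


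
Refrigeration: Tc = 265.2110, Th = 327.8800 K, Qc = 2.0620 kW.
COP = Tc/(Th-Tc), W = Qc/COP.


COP = 265.2110 / 62.6690 = 4.2319
W = 2.0620 / 4.2319 = 0.4872 kW

COP = 4.2319, W = 0.4872 kW


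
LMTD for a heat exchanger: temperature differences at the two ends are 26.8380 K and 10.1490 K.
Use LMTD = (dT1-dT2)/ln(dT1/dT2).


dT1/dT2 = 2.6444
ln(dT1/dT2) = 0.9724
LMTD = 16.6890 / 0.9724 = 17.1619 K

17.1619 K


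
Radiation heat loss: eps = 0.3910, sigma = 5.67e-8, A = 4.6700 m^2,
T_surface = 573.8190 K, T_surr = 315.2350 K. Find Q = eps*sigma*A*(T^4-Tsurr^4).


T^4 = 1.0842e+11
Tsurr^4 = 9.8750e+09
Q = 0.3910 * 5.67e-8 * 4.6700 * 9.8543e+10 = 10202.3578 W

10202.3578 W


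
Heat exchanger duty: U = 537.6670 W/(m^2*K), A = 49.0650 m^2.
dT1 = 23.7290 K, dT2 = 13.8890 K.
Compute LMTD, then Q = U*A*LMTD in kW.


LMTD = 18.3719 K
Q = 537.6670 * 49.0650 * 18.3719 = 484662.1357 W = 484.6621 kW

484.6621 kW


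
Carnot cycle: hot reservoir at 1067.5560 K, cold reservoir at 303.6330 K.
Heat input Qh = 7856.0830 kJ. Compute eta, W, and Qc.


eta = 1 - 303.6330/1067.5560 = 0.7156
W = 0.7156 * 7856.0830 = 5621.6653 kJ
Qc = 7856.0830 - 5621.6653 = 2234.4177 kJ

eta = 71.5581%, W = 5621.6653 kJ, Qc = 2234.4177 kJ


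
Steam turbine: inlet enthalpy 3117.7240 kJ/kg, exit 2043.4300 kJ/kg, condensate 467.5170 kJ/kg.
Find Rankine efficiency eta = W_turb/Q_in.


W = 1074.2940 kJ/kg
Q_in = 2650.2070 kJ/kg
eta = 0.4054 = 40.5362%

eta = 40.5362%


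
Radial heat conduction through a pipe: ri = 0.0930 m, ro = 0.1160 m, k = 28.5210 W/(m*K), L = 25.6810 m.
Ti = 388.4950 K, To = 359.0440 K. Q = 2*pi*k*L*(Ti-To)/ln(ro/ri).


dT = 29.4510 K
ln(ro/ri) = 0.2210
Q = 2*pi*28.5210*25.6810*29.4510 / 0.2210 = 613313.6069 W

613313.6069 W


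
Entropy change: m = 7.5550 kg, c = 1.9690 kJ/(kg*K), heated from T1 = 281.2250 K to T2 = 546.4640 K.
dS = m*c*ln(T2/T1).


T2/T1 = 1.9432
ln(T2/T1) = 0.6643
dS = 7.5550 * 1.9690 * 0.6643 = 9.8822 kJ/K

9.8822 kJ/K


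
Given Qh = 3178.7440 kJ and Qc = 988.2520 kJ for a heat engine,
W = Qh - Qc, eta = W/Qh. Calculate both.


W = 3178.7440 - 988.2520 = 2190.4920 kJ
eta = 2190.4920 / 3178.7440 = 0.6891 = 68.9106%

W = 2190.4920 kJ, eta = 68.9106%


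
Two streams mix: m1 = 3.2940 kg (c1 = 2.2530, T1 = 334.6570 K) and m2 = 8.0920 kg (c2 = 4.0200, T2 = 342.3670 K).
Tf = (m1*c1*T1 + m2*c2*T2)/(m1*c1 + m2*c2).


num = 13620.7612
den = 39.9512
Tf = 340.9348 K

340.9348 K


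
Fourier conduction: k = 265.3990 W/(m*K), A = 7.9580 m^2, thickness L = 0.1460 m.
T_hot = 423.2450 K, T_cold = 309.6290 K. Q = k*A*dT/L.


dT = 113.6160 K
Q = 265.3990 * 7.9580 * 113.6160 / 0.1460 = 1643576.2480 W

1643576.2480 W


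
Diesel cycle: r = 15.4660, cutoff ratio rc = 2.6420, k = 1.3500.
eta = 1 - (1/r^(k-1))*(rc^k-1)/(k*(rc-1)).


r^(k-1) = 2.6078
rc^k = 3.7120
eta = 0.5309 = 53.0860%

53.0860%


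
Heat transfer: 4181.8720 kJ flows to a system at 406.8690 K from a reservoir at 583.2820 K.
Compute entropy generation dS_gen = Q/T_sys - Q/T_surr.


dS_sys = 4181.8720/406.8690 = 10.2782 kJ/K
dS_surr = -4181.8720/583.2820 = -7.1696 kJ/K
dS_gen = 10.2782 - 7.1696 = 3.1086 kJ/K (irreversible)

dS_gen = 3.1086 kJ/K, irreversible


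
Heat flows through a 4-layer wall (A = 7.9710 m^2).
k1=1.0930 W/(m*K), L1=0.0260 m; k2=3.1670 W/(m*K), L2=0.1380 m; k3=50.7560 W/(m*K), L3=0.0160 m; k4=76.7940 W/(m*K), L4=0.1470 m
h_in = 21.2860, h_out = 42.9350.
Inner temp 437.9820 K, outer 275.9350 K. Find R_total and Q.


R_conv_in = 1/(21.2860*7.9710) = 0.0059
R_1 = 0.0260/(1.0930*7.9710) = 0.0030
R_2 = 0.1380/(3.1670*7.9710) = 0.0055
R_3 = 0.0160/(50.7560*7.9710) = 3.9548e-05
R_4 = 0.1470/(76.7940*7.9710) = 0.0002
R_conv_out = 1/(42.9350*7.9710) = 0.0029
R_total = 0.0175 K/W
Q = 162.0470 / 0.0175 = 9235.3781 W

R_total = 0.0175 K/W, Q = 9235.3781 W


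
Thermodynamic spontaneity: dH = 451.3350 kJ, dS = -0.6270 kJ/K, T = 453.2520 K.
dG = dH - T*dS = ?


T*dS = 453.2520 * -0.6270 = -284.1890 kJ
dG = 451.3350 + 284.1890 = 735.5240 kJ (non-spontaneous)

dG = 735.5240 kJ, non-spontaneous


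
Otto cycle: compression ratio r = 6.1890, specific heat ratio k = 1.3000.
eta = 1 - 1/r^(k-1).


r^(k-1) = 1.7278
eta = 1 - 1/1.7278 = 0.4212 = 42.1220%

42.1220%


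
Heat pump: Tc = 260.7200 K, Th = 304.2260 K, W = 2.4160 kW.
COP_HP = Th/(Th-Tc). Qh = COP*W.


COP = 304.2260 / 43.5060 = 6.9927
Qh = 6.9927 * 2.4160 = 16.8945 kW

COP = 6.9927, Qh = 16.8945 kW


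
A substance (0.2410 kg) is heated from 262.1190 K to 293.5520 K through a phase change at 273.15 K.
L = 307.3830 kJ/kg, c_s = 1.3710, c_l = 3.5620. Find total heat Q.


Q1 (sensible, solid) = 0.2410 * 1.3710 * 11.0310 = 3.6448 kJ
Q2 (latent) = 0.2410 * 307.3830 = 74.0793 kJ
Q3 (sensible, liquid) = 0.2410 * 3.5620 * 20.4020 = 17.5139 kJ
Q_total = 95.2380 kJ

95.2380 kJ


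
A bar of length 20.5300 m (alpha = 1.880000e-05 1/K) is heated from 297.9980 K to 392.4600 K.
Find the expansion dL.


dT = 94.4620 K
dL = 1.880000e-05 * 20.5300 * 94.4620 = 0.036459 m
L_final = 20.566459 m

dL = 0.036459 m


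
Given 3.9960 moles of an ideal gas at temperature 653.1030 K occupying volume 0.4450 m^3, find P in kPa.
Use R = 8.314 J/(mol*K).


P = nRT/V = 3.9960 * 8.314 * 653.1030 / 0.4450
= 21697.8738 / 0.4450 = 48759.2669 Pa = 48.7593 kPa

48.7593 kPa


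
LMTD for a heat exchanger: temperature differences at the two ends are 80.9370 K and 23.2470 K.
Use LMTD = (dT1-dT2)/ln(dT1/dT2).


dT1/dT2 = 3.4816
ln(dT1/dT2) = 1.2475
LMTD = 57.6900 / 1.2475 = 46.2447 K

46.2447 K


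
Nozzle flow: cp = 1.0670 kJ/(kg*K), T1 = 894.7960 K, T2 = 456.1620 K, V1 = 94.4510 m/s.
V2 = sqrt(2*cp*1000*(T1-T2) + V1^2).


dT = 438.6340 K
2*cp*1000*dT = 936044.9560
V1^2 = 8920.9914
V2 = sqrt(944965.9474) = 972.0936 m/s

972.0936 m/s


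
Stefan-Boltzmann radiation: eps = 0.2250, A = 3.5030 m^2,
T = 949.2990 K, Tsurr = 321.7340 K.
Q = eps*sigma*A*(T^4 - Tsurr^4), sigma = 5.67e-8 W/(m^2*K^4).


T^4 = 8.1210e+11
Tsurr^4 = 1.0715e+10
Q = 0.2250 * 5.67e-8 * 3.5030 * 8.0139e+11 = 35813.7336 W

35813.7336 W


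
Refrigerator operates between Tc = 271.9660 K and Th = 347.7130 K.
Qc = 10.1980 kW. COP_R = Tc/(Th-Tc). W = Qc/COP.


COP = 271.9660 / 75.7470 = 3.5905
W = 10.1980 / 3.5905 = 2.8403 kW

COP = 3.5905, W = 2.8403 kW


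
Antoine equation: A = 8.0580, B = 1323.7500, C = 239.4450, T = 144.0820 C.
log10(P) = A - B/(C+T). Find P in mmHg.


C+T = 383.5270
B/(C+T) = 3.4515
log10(P) = 8.0580 - 3.4515 = 4.6065
P = 10^4.6065 = 40409.4460 mmHg

40409.4460 mmHg


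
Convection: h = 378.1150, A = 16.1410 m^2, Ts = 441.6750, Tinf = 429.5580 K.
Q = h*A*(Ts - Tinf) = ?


dT = 12.1170 K
Q = 378.1150 * 16.1410 * 12.1170 = 73951.9196 W

73951.9196 W


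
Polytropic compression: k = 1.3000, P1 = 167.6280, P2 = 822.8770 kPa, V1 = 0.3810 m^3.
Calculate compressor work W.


(k-1)/k = 0.2308
(P2/P1)^exp = 1.4436
W = 4.3333 * 167.6280 * 0.3810 * (1.4436 - 1) = 122.7790 kJ

122.7790 kJ


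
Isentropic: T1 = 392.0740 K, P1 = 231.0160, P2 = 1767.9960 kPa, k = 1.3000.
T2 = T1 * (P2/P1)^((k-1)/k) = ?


(k-1)/k = 0.2308
(P2/P1)^exp = 1.5994
T2 = 392.0740 * 1.5994 = 627.0915 K

627.0915 K


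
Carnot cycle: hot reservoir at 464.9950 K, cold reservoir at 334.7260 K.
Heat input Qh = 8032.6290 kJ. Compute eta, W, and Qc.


eta = 1 - 334.7260/464.9950 = 0.2802
W = 0.2802 * 8032.6290 = 2250.3523 kJ
Qc = 8032.6290 - 2250.3523 = 5782.2767 kJ

eta = 28.0151%, W = 2250.3523 kJ, Qc = 5782.2767 kJ


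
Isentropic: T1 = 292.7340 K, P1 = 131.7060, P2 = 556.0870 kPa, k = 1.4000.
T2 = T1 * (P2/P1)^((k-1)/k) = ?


(k-1)/k = 0.2857
(P2/P1)^exp = 1.5091
T2 = 292.7340 * 1.5091 = 441.7719 K

441.7719 K


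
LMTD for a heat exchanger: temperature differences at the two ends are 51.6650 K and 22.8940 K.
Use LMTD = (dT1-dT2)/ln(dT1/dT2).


dT1/dT2 = 2.2567
ln(dT1/dT2) = 0.8139
LMTD = 28.7710 / 0.8139 = 35.3493 K

35.3493 K


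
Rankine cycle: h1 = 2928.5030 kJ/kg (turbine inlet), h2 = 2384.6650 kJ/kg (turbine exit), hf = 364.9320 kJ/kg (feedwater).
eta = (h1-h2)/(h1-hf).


W = 543.8380 kJ/kg
Q_in = 2563.5710 kJ/kg
eta = 0.2121 = 21.2141%

eta = 21.2141%


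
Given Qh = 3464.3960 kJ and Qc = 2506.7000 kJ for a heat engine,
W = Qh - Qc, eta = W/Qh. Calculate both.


W = 3464.3960 - 2506.7000 = 957.6960 kJ
eta = 957.6960 / 3464.3960 = 0.2764 = 27.6440%

W = 957.6960 kJ, eta = 27.6440%


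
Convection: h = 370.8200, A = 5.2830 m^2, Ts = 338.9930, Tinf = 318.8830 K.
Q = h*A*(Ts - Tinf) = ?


dT = 20.1100 K
Q = 370.8200 * 5.2830 * 20.1100 = 39396.3358 W

39396.3358 W


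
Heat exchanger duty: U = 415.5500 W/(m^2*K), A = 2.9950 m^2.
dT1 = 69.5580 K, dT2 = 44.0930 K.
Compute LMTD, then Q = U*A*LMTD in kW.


LMTD = 55.8615 K
Q = 415.5500 * 2.9950 * 55.8615 = 69523.6246 W = 69.5236 kW

69.5236 kW


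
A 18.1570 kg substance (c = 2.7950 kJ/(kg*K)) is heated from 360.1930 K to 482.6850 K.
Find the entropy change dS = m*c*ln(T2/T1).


T2/T1 = 1.3401
ln(T2/T1) = 0.2927
dS = 18.1570 * 2.7950 * 0.2927 = 14.8554 kJ/K

14.8554 kJ/K


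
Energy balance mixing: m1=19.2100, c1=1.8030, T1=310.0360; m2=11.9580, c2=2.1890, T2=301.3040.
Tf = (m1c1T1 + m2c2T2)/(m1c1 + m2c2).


num = 18625.2444
den = 60.8117
Tf = 306.2774 K

306.2774 K


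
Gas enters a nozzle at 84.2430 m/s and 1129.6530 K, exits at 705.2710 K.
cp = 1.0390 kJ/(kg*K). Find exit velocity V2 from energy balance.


dT = 424.3820 K
2*cp*1000*dT = 881865.7960
V1^2 = 7096.8830
V2 = sqrt(888962.6790) = 942.8482 m/s

942.8482 m/s


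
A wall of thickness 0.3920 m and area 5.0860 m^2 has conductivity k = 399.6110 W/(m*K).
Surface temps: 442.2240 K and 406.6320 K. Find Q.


dT = 35.5920 K
Q = 399.6110 * 5.0860 * 35.5920 / 0.3920 = 184535.5808 W

184535.5808 W


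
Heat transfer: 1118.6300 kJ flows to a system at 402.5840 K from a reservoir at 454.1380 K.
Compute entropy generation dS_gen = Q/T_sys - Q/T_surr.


dS_sys = 1118.6300/402.5840 = 2.7786 kJ/K
dS_surr = -1118.6300/454.1380 = -2.4632 kJ/K
dS_gen = 2.7786 - 2.4632 = 0.3154 kJ/K (irreversible)

dS_gen = 0.3154 kJ/K, irreversible


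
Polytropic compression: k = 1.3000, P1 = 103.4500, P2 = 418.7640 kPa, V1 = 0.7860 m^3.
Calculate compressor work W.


(k-1)/k = 0.2308
(P2/P1)^exp = 1.3808
W = 4.3333 * 103.4500 * 0.7860 * (1.3808 - 1) = 134.1766 kJ

134.1766 kJ


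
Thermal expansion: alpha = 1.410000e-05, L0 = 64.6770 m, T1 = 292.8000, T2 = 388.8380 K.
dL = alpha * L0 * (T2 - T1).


dT = 96.0380 K
dL = 1.410000e-05 * 64.6770 * 96.0380 = 0.087581 m
L_final = 64.764581 m

dL = 0.087581 m


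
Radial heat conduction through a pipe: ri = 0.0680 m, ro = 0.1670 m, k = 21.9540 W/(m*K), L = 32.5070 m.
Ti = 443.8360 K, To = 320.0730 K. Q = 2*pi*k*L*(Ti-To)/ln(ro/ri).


dT = 123.7630 K
ln(ro/ri) = 0.8985
Q = 2*pi*21.9540*32.5070*123.7630 / 0.8985 = 617660.5748 W

617660.5748 W


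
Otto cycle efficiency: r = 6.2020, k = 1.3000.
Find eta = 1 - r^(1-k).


r^(k-1) = 1.7289
eta = 1 - 1/1.7289 = 0.4216 = 42.1584%

42.1584%


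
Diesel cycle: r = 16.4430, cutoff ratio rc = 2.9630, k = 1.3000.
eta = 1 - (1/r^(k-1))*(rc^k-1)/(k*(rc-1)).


r^(k-1) = 2.3163
rc^k = 4.1044
eta = 0.4748 = 47.4804%

47.4804%


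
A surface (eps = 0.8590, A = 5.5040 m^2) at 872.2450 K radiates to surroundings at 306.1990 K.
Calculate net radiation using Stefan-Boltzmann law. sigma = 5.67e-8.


T^4 = 5.7883e+11
Tsurr^4 = 8.7905e+09
Q = 0.8590 * 5.67e-8 * 5.5040 * 5.7004e+11 = 152813.7886 W

152813.7886 W


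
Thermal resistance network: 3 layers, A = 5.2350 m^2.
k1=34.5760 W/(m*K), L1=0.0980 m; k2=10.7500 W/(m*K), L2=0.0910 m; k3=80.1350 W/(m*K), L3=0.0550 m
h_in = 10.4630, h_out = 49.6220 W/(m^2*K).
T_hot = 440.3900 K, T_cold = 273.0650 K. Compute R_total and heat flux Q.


R_conv_in = 1/(10.4630*5.2350) = 0.0183
R_1 = 0.0980/(34.5760*5.2350) = 0.0005
R_2 = 0.0910/(10.7500*5.2350) = 0.0016
R_3 = 0.0550/(80.1350*5.2350) = 0.0001
R_conv_out = 1/(49.6220*5.2350) = 0.0038
R_total = 0.0244 K/W
Q = 167.3250 / 0.0244 = 6858.7080 W

R_total = 0.0244 K/W, Q = 6858.7080 W


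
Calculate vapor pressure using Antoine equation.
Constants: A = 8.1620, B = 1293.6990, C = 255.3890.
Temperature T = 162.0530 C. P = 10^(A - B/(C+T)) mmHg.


C+T = 417.4420
B/(C+T) = 3.0991
log10(P) = 8.1620 - 3.0991 = 5.0629
P = 10^5.0629 = 115581.7392 mmHg

115581.7392 mmHg


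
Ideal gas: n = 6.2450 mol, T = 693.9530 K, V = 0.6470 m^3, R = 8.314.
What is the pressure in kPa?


P = nRT/V = 6.2450 * 8.314 * 693.9530 / 0.6470
= 36030.6851 / 0.6470 = 55688.8487 Pa = 55.6888 kPa

55.6888 kPa


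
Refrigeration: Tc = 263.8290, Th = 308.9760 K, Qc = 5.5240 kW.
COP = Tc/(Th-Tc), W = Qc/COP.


COP = 263.8290 / 45.1470 = 5.8438
W = 5.5240 / 5.8438 = 0.9453 kW

COP = 5.8438, W = 0.9453 kW


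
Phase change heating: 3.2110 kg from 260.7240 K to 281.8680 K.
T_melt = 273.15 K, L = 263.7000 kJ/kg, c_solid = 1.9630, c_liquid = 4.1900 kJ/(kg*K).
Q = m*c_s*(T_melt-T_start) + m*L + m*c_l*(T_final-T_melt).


Q1 (sensible, solid) = 3.2110 * 1.9630 * 12.4260 = 78.3235 kJ
Q2 (latent) = 3.2110 * 263.7000 = 846.7407 kJ
Q3 (sensible, liquid) = 3.2110 * 4.1900 * 8.7180 = 117.2928 kJ
Q_total = 1042.3569 kJ

1042.3569 kJ


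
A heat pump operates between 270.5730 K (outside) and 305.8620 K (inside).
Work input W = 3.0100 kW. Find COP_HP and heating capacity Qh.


COP = 305.8620 / 35.2890 = 8.6673
Qh = 8.6673 * 3.0100 = 26.0887 kW

COP = 8.6673, Qh = 26.0887 kW


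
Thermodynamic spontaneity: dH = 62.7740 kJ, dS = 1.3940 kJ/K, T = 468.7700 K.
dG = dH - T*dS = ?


T*dS = 468.7700 * 1.3940 = 653.4654 kJ
dG = 62.7740 - 653.4654 = -590.6914 kJ (spontaneous)

dG = -590.6914 kJ, spontaneous


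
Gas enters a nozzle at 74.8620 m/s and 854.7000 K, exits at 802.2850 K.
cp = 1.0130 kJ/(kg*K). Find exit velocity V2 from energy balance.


dT = 52.4150 K
2*cp*1000*dT = 106192.7900
V1^2 = 5604.3190
V2 = sqrt(111797.1090) = 334.3607 m/s

334.3607 m/s


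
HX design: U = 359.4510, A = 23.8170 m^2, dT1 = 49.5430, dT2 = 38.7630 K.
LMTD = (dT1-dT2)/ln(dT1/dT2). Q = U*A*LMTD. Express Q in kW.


LMTD = 43.9328 K
Q = 359.4510 * 23.8170 * 43.9328 = 376110.5903 W = 376.1106 kW

376.1106 kW


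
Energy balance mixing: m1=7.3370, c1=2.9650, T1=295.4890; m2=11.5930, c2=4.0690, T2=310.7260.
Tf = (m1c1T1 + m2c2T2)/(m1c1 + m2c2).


num = 21085.6694
den = 68.9261
Tf = 305.9170 K

305.9170 K


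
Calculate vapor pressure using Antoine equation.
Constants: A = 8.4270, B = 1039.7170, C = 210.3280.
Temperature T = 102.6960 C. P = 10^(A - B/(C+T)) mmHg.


C+T = 313.0240
B/(C+T) = 3.3215
log10(P) = 8.4270 - 3.3215 = 5.1055
P = 10^5.1055 = 127489.7099 mmHg

127489.7099 mmHg


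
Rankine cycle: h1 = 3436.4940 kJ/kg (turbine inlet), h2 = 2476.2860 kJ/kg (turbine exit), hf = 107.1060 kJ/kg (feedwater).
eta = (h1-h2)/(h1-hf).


W = 960.2080 kJ/kg
Q_in = 3329.3880 kJ/kg
eta = 0.2884 = 28.8404%

eta = 28.8404%


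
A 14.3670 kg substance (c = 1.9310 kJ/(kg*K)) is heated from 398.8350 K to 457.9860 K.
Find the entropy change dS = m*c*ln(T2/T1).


T2/T1 = 1.1483
ln(T2/T1) = 0.1383
dS = 14.3670 * 1.9310 * 0.1383 = 3.8366 kJ/K

3.8366 kJ/K


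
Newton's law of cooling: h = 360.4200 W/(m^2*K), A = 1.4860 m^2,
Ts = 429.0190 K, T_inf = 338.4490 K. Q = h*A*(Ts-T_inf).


dT = 90.5700 K
Q = 360.4200 * 1.4860 * 90.5700 = 48507.8537 W

48507.8537 W


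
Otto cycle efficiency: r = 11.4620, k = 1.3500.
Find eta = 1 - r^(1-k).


r^(k-1) = 2.3482
eta = 1 - 1/2.3482 = 0.5741 = 57.4148%

57.4148%


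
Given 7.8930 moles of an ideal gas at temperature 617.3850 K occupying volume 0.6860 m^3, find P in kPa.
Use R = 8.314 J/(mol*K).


P = nRT/V = 7.8930 * 8.314 * 617.3850 / 0.6860
= 40514.2867 / 0.6860 = 59058.7269 Pa = 59.0587 kPa

59.0587 kPa


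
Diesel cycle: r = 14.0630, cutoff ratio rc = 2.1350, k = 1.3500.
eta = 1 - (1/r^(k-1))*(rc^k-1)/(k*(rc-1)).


r^(k-1) = 2.5225
rc^k = 2.7841
eta = 0.5384 = 53.8400%

53.8400%


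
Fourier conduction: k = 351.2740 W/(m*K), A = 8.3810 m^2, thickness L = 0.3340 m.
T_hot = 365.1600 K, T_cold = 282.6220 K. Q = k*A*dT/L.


dT = 82.5380 K
Q = 351.2740 * 8.3810 * 82.5380 / 0.3340 = 727527.3444 W

727527.3444 W


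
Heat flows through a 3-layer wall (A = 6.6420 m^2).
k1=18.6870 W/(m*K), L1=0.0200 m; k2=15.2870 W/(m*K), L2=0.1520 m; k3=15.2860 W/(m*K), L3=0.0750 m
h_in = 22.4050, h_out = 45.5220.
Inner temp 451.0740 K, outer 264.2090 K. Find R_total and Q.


R_conv_in = 1/(22.4050*6.6420) = 0.0067
R_1 = 0.0200/(18.6870*6.6420) = 0.0002
R_2 = 0.1520/(15.2870*6.6420) = 0.0015
R_3 = 0.0750/(15.2860*6.6420) = 0.0007
R_conv_out = 1/(45.5220*6.6420) = 0.0033
R_total = 0.0124 K/W
Q = 186.8650 / 0.0124 = 15040.6674 W

R_total = 0.0124 K/W, Q = 15040.6674 W


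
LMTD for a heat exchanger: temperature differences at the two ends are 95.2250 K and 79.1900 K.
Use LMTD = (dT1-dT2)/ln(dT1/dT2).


dT1/dT2 = 1.2025
ln(dT1/dT2) = 0.1844
LMTD = 16.0350 / 0.1844 = 86.9612 K

86.9612 K


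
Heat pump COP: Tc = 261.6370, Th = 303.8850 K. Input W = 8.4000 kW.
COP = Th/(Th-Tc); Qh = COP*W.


COP = 303.8850 / 42.2480 = 7.1929
Qh = 7.1929 * 8.4000 = 60.4202 kW

COP = 7.1929, Qh = 60.4202 kW


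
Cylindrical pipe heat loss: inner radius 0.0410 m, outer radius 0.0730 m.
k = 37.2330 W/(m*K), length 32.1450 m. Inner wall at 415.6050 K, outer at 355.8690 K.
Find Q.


dT = 59.7360 K
ln(ro/ri) = 0.5769
Q = 2*pi*37.2330*32.1450*59.7360 / 0.5769 = 778693.2908 W

778693.2908 W


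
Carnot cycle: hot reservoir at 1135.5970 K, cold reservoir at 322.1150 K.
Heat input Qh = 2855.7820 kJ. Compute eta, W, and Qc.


eta = 1 - 322.1150/1135.5970 = 0.7163
W = 0.7163 * 2855.7820 = 2045.7321 kJ
Qc = 2855.7820 - 2045.7321 = 810.0499 kJ

eta = 71.6347%, W = 2045.7321 kJ, Qc = 810.0499 kJ


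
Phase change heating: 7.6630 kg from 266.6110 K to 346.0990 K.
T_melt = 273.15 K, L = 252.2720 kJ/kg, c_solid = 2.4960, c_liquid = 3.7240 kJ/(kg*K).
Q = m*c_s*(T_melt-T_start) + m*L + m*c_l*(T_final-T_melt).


Q1 (sensible, solid) = 7.6630 * 2.4960 * 6.5390 = 125.0705 kJ
Q2 (latent) = 7.6630 * 252.2720 = 1933.1603 kJ
Q3 (sensible, liquid) = 7.6630 * 3.7240 * 72.9490 = 2081.7465 kJ
Q_total = 4139.9773 kJ

4139.9773 kJ


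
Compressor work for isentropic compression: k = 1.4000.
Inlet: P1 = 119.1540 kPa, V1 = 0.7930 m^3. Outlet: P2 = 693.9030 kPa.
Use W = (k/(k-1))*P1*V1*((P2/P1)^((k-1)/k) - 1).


(k-1)/k = 0.2857
(P2/P1)^exp = 1.6543
W = 3.5000 * 119.1540 * 0.7930 * (1.6543 - 1) = 216.3993 kJ

216.3993 kJ


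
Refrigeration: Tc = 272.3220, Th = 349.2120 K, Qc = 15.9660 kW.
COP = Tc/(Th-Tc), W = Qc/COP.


COP = 272.3220 / 76.8900 = 3.5417
W = 15.9660 / 3.5417 = 4.5080 kW

COP = 3.5417, W = 4.5080 kW


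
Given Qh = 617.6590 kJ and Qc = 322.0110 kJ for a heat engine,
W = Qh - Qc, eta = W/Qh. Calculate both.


W = 617.6590 - 322.0110 = 295.6480 kJ
eta = 295.6480 / 617.6590 = 0.4787 = 47.8659%

W = 295.6480 kJ, eta = 47.8659%


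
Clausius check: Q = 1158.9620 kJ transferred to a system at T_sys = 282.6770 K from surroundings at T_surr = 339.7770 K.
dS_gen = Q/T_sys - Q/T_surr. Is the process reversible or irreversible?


dS_sys = 1158.9620/282.6770 = 4.1000 kJ/K
dS_surr = -1158.9620/339.7770 = -3.4109 kJ/K
dS_gen = 4.1000 - 3.4109 = 0.6890 kJ/K (irreversible)

dS_gen = 0.6890 kJ/K, irreversible


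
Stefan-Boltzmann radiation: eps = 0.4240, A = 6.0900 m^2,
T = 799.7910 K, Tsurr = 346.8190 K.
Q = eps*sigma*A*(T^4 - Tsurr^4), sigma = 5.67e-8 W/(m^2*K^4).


T^4 = 4.0917e+11
Tsurr^4 = 1.4468e+10
Q = 0.4240 * 5.67e-8 * 6.0900 * 3.9470e+11 = 57788.0146 W

57788.0146 W


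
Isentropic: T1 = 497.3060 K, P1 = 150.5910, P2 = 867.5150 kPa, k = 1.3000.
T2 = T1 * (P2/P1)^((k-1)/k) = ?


(k-1)/k = 0.2308
(P2/P1)^exp = 1.4979
T2 = 497.3060 * 1.4979 = 744.9354 K

744.9354 K


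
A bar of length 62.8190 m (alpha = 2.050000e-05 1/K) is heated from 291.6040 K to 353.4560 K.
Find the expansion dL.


dT = 61.8520 K
dL = 2.050000e-05 * 62.8190 * 61.8520 = 0.079652 m
L_final = 62.898652 m

dL = 0.079652 m


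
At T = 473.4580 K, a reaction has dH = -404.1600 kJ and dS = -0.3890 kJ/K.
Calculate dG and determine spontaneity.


T*dS = 473.4580 * -0.3890 = -184.1752 kJ
dG = -404.1600 + 184.1752 = -219.9848 kJ (spontaneous)

dG = -219.9848 kJ, spontaneous


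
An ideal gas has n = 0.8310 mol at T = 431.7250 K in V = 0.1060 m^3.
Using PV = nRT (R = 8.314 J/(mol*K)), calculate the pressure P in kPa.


P = nRT/V = 0.8310 * 8.314 * 431.7250 / 0.1060
= 2982.7595 / 0.1060 = 28139.2409 Pa = 28.1392 kPa

28.1392 kPa


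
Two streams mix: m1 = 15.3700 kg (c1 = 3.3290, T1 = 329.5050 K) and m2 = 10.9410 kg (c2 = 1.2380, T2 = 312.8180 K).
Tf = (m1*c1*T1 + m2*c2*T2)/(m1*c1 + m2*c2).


num = 21096.8000
den = 64.7117
Tf = 326.0122 K

326.0122 K


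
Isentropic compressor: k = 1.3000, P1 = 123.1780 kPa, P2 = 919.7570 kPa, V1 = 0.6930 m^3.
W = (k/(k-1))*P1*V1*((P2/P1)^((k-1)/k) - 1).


(k-1)/k = 0.2308
(P2/P1)^exp = 1.5904
W = 4.3333 * 123.1780 * 0.6930 * (1.5904 - 1) = 218.3741 kJ

218.3741 kJ


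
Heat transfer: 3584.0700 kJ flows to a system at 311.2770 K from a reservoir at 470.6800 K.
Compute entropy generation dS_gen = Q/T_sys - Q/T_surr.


dS_sys = 3584.0700/311.2770 = 11.5141 kJ/K
dS_surr = -3584.0700/470.6800 = -7.6147 kJ/K
dS_gen = 11.5141 - 7.6147 = 3.8994 kJ/K (irreversible)

dS_gen = 3.8994 kJ/K, irreversible


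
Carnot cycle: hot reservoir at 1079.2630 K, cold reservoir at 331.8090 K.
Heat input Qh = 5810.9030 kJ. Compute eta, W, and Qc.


eta = 1 - 331.8090/1079.2630 = 0.6926
W = 0.6926 * 5810.9030 = 4024.3969 kJ
Qc = 5810.9030 - 4024.3969 = 1786.5061 kJ

eta = 69.2560%, W = 4024.3969 kJ, Qc = 1786.5061 kJ


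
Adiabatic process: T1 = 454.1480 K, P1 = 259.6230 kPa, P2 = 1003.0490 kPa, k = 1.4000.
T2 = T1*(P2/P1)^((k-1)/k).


(k-1)/k = 0.2857
(P2/P1)^exp = 1.4713
T2 = 454.1480 * 1.4713 = 668.1988 K

668.1988 K


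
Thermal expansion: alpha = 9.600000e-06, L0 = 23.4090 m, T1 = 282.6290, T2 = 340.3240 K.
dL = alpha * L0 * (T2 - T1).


dT = 57.6950 K
dL = 9.600000e-06 * 23.4090 * 57.6950 = 0.012966 m
L_final = 23.421966 m

dL = 0.012966 m


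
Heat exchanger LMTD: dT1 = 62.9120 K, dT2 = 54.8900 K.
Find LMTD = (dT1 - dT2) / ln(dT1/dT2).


dT1/dT2 = 1.1461
ln(dT1/dT2) = 0.1364
LMTD = 8.0220 / 0.1364 = 58.8098 K

58.8098 K


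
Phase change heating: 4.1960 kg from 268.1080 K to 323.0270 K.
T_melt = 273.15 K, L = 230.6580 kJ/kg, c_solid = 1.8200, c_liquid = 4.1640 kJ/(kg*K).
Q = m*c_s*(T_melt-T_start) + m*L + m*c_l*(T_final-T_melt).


Q1 (sensible, solid) = 4.1960 * 1.8200 * 5.0420 = 38.5043 kJ
Q2 (latent) = 4.1960 * 230.6580 = 967.8410 kJ
Q3 (sensible, liquid) = 4.1960 * 4.1640 * 49.8770 = 871.4581 kJ
Q_total = 1877.8034 kJ

1877.8034 kJ


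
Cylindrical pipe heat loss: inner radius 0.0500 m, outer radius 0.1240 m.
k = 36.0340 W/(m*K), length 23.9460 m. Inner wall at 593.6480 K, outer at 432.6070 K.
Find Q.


dT = 161.0410 K
ln(ro/ri) = 0.9083
Q = 2*pi*36.0340*23.9460*161.0410 / 0.9083 = 961285.2526 W

961285.2526 W


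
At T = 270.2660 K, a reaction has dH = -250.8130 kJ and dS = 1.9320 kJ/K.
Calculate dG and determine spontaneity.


T*dS = 270.2660 * 1.9320 = 522.1539 kJ
dG = -250.8130 - 522.1539 = -772.9669 kJ (spontaneous)

dG = -772.9669 kJ, spontaneous


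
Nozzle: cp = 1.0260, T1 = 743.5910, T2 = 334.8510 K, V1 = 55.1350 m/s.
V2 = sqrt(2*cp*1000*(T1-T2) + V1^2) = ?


dT = 408.7400 K
2*cp*1000*dT = 838734.4800
V1^2 = 3039.8682
V2 = sqrt(841774.3482) = 917.4826 m/s

917.4826 m/s


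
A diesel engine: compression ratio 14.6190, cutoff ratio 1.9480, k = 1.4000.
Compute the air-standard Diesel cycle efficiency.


r^(k-1) = 2.9239
rc^k = 2.5435
eta = 0.6023 = 60.2267%

60.2267%


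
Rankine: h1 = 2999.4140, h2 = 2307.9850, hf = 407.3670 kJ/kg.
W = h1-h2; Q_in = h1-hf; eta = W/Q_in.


W = 691.4290 kJ/kg
Q_in = 2592.0470 kJ/kg
eta = 0.2668 = 26.6750%

eta = 26.6750%


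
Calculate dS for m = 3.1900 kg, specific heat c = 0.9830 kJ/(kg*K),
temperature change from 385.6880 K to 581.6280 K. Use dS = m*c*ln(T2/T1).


T2/T1 = 1.5080
ln(T2/T1) = 0.4108
dS = 3.1900 * 0.9830 * 0.4108 = 1.2882 kJ/K

1.2882 kJ/K


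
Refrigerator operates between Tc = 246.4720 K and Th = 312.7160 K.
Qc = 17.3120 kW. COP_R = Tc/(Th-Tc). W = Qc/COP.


COP = 246.4720 / 66.2440 = 3.7207
W = 17.3120 / 3.7207 = 4.6529 kW

COP = 3.7207, W = 4.6529 kW


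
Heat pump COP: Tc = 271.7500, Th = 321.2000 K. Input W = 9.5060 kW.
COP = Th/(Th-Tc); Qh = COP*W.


COP = 321.2000 / 49.4500 = 6.4954
Qh = 6.4954 * 9.5060 = 61.7457 kW

COP = 6.4954, Qh = 61.7457 kW


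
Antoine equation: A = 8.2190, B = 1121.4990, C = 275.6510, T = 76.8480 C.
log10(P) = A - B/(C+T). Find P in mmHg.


C+T = 352.4990
B/(C+T) = 3.1816
log10(P) = 8.2190 - 3.1816 = 5.0374
P = 10^5.0374 = 109001.7643 mmHg

109001.7643 mmHg


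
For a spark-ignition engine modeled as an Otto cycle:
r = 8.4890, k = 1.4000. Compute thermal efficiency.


r^(k-1) = 2.3526
eta = 1 - 1/2.3526 = 0.5749 = 57.4933%

57.4933%


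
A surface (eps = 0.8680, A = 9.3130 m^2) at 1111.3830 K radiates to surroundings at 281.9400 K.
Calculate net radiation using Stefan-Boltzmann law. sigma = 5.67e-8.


T^4 = 1.5257e+12
Tsurr^4 = 6.3187e+09
Q = 0.8680 * 5.67e-8 * 9.3130 * 1.5193e+12 = 696377.8688 W

696377.8688 W


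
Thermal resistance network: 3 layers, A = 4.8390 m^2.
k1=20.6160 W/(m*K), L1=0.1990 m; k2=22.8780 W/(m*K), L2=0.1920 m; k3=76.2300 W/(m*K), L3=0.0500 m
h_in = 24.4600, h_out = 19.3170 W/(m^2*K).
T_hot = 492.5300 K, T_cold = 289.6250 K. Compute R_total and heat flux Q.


R_conv_in = 1/(24.4600*4.8390) = 0.0084
R_1 = 0.1990/(20.6160*4.8390) = 0.0020
R_2 = 0.1920/(22.8780*4.8390) = 0.0017
R_3 = 0.0500/(76.2300*4.8390) = 0.0001
R_conv_out = 1/(19.3170*4.8390) = 0.0107
R_total = 0.0230 K/W
Q = 202.9050 / 0.0230 = 8817.6073 W

R_total = 0.0230 K/W, Q = 8817.6073 W


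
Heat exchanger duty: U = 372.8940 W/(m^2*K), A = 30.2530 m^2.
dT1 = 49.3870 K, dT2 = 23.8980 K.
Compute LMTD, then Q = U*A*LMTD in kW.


LMTD = 35.1140 K
Q = 372.8940 * 30.2530 * 35.1140 = 396126.9188 W = 396.1269 kW

396.1269 kW


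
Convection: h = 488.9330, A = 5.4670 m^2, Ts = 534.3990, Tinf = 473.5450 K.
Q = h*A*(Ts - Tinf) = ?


dT = 60.8540 K
Q = 488.9330 * 5.4670 * 60.8540 = 162662.5419 W

162662.5419 W


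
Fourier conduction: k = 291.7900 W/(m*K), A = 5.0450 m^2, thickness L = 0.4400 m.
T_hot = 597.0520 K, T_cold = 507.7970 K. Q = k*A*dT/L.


dT = 89.2550 K
Q = 291.7900 * 5.0450 * 89.2550 / 0.4400 = 298614.8852 W

298614.8852 W


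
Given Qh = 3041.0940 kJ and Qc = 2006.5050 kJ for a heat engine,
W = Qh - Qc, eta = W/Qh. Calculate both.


W = 3041.0940 - 2006.5050 = 1034.5890 kJ
eta = 1034.5890 / 3041.0940 = 0.3402 = 34.0203%

W = 1034.5890 kJ, eta = 34.0203%


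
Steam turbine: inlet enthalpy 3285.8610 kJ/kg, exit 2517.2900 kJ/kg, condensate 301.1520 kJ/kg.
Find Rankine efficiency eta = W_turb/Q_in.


W = 768.5710 kJ/kg
Q_in = 2984.7090 kJ/kg
eta = 0.2575 = 25.7503%

eta = 25.7503%


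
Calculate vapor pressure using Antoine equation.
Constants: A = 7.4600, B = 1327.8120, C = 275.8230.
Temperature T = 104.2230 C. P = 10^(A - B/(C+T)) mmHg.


C+T = 380.0460
B/(C+T) = 3.4938
log10(P) = 7.4600 - 3.4938 = 3.9662
P = 10^3.9662 = 9250.8328 mmHg

9250.8328 mmHg


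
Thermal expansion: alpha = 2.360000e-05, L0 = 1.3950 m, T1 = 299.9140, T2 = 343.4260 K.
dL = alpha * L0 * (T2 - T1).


dT = 43.5120 K
dL = 2.360000e-05 * 1.3950 * 43.5120 = 0.001433 m
L_final = 1.396433 m

dL = 0.001433 m


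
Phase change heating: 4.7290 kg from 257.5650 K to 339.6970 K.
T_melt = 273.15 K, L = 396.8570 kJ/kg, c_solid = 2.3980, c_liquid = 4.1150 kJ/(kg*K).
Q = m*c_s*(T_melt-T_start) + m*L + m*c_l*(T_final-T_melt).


Q1 (sensible, solid) = 4.7290 * 2.3980 * 15.5850 = 176.7361 kJ
Q2 (latent) = 4.7290 * 396.8570 = 1876.7368 kJ
Q3 (sensible, liquid) = 4.7290 * 4.1150 * 66.5470 = 1294.9936 kJ
Q_total = 3348.4665 kJ

3348.4665 kJ


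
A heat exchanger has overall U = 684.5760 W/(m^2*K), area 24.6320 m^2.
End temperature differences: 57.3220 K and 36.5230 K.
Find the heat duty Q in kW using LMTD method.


LMTD = 46.1439 K
Q = 684.5760 * 24.6320 * 46.1439 = 778100.1313 W = 778.1001 kW

778.1001 kW


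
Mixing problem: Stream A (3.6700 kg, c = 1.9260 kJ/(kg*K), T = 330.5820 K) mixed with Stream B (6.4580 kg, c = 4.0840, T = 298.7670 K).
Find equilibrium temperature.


num = 10216.5143
den = 33.4429
Tf = 305.4914 K

305.4914 K


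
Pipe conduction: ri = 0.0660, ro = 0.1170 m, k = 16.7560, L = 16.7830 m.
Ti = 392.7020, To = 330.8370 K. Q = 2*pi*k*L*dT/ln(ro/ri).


dT = 61.8650 K
ln(ro/ri) = 0.5725
Q = 2*pi*16.7560*16.7830*61.8650 / 0.5725 = 190930.2678 W

190930.2678 W


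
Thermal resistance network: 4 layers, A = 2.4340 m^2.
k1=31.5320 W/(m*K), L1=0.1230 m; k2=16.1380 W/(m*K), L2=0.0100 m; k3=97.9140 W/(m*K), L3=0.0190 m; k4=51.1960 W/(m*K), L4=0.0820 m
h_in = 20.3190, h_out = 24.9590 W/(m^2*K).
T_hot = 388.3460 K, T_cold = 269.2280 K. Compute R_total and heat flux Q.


R_conv_in = 1/(20.3190*2.4340) = 0.0202
R_1 = 0.1230/(31.5320*2.4340) = 0.0016
R_2 = 0.0100/(16.1380*2.4340) = 0.0003
R_3 = 0.0190/(97.9140*2.4340) = 7.9724e-05
R_4 = 0.0820/(51.1960*2.4340) = 0.0007
R_conv_out = 1/(24.9590*2.4340) = 0.0165
R_total = 0.0393 K/W
Q = 119.1180 / 0.0393 = 3032.8719 W

R_total = 0.0393 K/W, Q = 3032.8719 W


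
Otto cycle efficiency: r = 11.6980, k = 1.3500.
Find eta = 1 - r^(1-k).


r^(k-1) = 2.3650
eta = 1 - 1/2.3650 = 0.5772 = 57.7175%

57.7175%


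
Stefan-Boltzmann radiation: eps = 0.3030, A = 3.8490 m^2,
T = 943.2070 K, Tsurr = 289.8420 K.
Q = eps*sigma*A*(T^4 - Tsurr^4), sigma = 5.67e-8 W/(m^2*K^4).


T^4 = 7.9146e+11
Tsurr^4 = 7.0574e+09
Q = 0.3030 * 5.67e-8 * 3.8490 * 7.8440e+11 = 51869.4568 W

51869.4568 W


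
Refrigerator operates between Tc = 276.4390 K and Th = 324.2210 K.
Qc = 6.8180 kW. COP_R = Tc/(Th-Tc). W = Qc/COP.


COP = 276.4390 / 47.7820 = 5.7854
W = 6.8180 / 5.7854 = 1.1785 kW

COP = 5.7854, W = 1.1785 kW


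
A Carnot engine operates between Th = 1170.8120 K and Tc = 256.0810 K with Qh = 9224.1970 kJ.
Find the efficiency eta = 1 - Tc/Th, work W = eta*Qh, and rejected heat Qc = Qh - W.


eta = 1 - 256.0810/1170.8120 = 0.7813
W = 0.7813 * 9224.1970 = 7206.6728 kJ
Qc = 9224.1970 - 7206.6728 = 2017.5242 kJ

eta = 78.1279%, W = 7206.6728 kJ, Qc = 2017.5242 kJ


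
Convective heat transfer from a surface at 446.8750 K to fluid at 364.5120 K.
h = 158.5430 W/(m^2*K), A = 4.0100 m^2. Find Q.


dT = 82.3630 K
Q = 158.5430 * 4.0100 * 82.3630 = 52362.8892 W

52362.8892 W


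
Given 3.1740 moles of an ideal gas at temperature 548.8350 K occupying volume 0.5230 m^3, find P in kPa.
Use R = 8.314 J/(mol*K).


P = nRT/V = 3.1740 * 8.314 * 548.8350 / 0.5230
= 14483.0070 / 0.5230 = 27692.1741 Pa = 27.6922 kPa

27.6922 kPa


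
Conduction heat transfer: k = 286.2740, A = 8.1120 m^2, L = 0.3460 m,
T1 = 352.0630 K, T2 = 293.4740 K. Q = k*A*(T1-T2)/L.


dT = 58.5890 K
Q = 286.2740 * 8.1120 * 58.5890 / 0.3460 = 393232.8899 W

393232.8899 W


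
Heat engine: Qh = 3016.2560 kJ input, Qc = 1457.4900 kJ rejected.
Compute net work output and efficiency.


W = 3016.2560 - 1457.4900 = 1558.7660 kJ
eta = 1558.7660 / 3016.2560 = 0.5168 = 51.6788%

W = 1558.7660 kJ, eta = 51.6788%


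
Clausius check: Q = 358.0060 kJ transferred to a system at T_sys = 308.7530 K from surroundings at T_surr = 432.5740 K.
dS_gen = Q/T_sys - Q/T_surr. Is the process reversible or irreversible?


dS_sys = 358.0060/308.7530 = 1.1595 kJ/K
dS_surr = -358.0060/432.5740 = -0.8276 kJ/K
dS_gen = 1.1595 - 0.8276 = 0.3319 kJ/K (irreversible)

dS_gen = 0.3319 kJ/K, irreversible


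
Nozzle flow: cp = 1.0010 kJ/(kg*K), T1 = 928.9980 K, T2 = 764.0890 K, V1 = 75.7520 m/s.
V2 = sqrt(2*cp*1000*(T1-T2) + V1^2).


dT = 164.9090 K
2*cp*1000*dT = 330147.8180
V1^2 = 5738.3655
V2 = sqrt(335886.1835) = 579.5569 m/s

579.5569 m/s


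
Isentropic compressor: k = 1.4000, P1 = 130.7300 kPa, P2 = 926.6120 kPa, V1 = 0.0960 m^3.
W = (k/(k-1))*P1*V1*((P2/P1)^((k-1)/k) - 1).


(k-1)/k = 0.2857
(P2/P1)^exp = 1.7499
W = 3.5000 * 130.7300 * 0.0960 * (1.7499 - 1) = 32.9384 kJ

32.9384 kJ


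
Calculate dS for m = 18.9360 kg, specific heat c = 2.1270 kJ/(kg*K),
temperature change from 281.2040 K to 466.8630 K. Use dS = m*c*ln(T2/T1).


T2/T1 = 1.6602
ln(T2/T1) = 0.5070
dS = 18.9360 * 2.1270 * 0.5070 = 20.4186 kJ/K

20.4186 kJ/K


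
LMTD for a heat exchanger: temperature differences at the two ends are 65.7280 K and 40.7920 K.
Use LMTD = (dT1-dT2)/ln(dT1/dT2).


dT1/dT2 = 1.6113
ln(dT1/dT2) = 0.4770
LMTD = 24.9360 / 0.4770 = 52.2725 K

52.2725 K


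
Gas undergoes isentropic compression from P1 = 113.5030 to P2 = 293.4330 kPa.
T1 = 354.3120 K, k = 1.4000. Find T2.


(k-1)/k = 0.2857
(P2/P1)^exp = 1.3118
T2 = 354.3120 * 1.3118 = 464.7758 K

464.7758 K


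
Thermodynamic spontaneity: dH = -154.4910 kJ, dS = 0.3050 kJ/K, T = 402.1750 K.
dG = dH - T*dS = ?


T*dS = 402.1750 * 0.3050 = 122.6634 kJ
dG = -154.4910 - 122.6634 = -277.1544 kJ (spontaneous)

dG = -277.1544 kJ, spontaneous


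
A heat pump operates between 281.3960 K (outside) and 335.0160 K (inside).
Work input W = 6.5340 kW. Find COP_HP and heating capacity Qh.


COP = 335.0160 / 53.6200 = 6.2480
Qh = 6.2480 * 6.5340 = 40.8242 kW

COP = 6.2480, Qh = 40.8242 kW


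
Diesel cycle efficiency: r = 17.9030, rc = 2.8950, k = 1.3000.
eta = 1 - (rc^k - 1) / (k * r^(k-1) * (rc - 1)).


r^(k-1) = 2.3762
rc^k = 3.9824
eta = 0.4905 = 49.0513%

49.0513%


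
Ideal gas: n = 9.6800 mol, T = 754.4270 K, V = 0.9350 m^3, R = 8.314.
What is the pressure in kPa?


P = nRT/V = 9.6800 * 8.314 * 754.4270 / 0.9350
= 60715.9228 / 0.9350 = 64936.8159 Pa = 64.9368 kPa

64.9368 kPa


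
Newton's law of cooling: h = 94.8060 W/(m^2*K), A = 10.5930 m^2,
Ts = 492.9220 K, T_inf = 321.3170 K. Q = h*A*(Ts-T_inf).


dT = 171.6050 K
Q = 94.8060 * 10.5930 * 171.6050 = 172339.4622 W

172339.4622 W


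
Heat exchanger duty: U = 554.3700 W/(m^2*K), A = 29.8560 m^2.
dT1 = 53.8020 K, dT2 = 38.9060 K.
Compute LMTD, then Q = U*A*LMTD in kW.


LMTD = 45.9523 K
Q = 554.3700 * 29.8560 * 45.9523 = 760569.1177 W = 760.5691 kW

760.5691 kW


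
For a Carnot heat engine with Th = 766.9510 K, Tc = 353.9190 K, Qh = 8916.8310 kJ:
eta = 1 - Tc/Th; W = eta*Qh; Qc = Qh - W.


eta = 1 - 353.9190/766.9510 = 0.5385
W = 0.5385 * 8916.8310 = 4802.0493 kJ
Qc = 8916.8310 - 4802.0493 = 4114.7817 kJ

eta = 53.8538%, W = 4802.0493 kJ, Qc = 4114.7817 kJ


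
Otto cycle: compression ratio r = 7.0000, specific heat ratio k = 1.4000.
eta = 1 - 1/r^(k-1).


r^(k-1) = 2.1779
eta = 1 - 1/2.1779 = 0.5408 = 54.0843%

54.0843%


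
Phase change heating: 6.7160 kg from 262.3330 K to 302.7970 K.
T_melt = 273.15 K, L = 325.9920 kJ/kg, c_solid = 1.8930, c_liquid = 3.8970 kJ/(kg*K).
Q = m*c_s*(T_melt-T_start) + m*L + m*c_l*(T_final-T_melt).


Q1 (sensible, solid) = 6.7160 * 1.8930 * 10.8170 = 137.5207 kJ
Q2 (latent) = 6.7160 * 325.9920 = 2189.3623 kJ
Q3 (sensible, liquid) = 6.7160 * 3.8970 * 29.6470 = 775.9288 kJ
Q_total = 3102.8117 kJ

3102.8117 kJ
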